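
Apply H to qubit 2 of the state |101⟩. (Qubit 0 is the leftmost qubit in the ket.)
1/√2|100⟩ - 1/√2|101⟩

H on qubit 2 mixes each pair of kets that differ only in qubit 2: amplitudes (a, b) of (|…0…⟩, |…1…⟩) become ((a + b)/√2, (a − b)/√2). Kets absent from the input have amplitude 0.
(|100⟩, |101⟩): (a, b) = (0, 1) → (1/√2, -1/√2)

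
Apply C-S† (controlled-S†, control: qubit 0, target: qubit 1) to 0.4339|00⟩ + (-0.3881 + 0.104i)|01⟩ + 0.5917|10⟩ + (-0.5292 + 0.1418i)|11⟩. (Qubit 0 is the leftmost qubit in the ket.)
0.4339|00⟩ + (-0.3881 + 0.104i)|01⟩ + 0.5917|10⟩ + (0.1418 + 0.5292i)|11⟩

C-S† leaves the control-|0⟩ kets |00⟩, |01⟩ unchanged and applies S† to qubit 1 on the control-|1⟩ pair (|10⟩, |11⟩).
S† = [[1, 0], [0, -i]].
With a = amp(|10⟩) = 0.5917 and b = amp(|11⟩) = (-0.5292 + 0.1418i):
new amp(|10⟩) = (1)·a = 0.5917
new amp(|11⟩) = (-i)·b = (0.1418 + 0.5292i)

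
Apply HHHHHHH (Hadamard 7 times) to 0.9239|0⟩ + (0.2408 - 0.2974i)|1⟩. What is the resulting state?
(0.8236 - 0.2103i)|0⟩ + (0.483 + 0.2103i)|1⟩

H² = I, so H^7 = H: a single Hadamard. With (a, b) = (0.9239, (0.2408 - 0.2974i)), H gives ((a + b)/√2, (a − b)/√2) = ((0.8236 - 0.2103i), (0.483 + 0.2103i)).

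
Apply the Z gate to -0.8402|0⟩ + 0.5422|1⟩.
-0.8402|0⟩ - 0.5422|1⟩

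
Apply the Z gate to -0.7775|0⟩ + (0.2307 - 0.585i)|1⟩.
-0.7775|0⟩ + (-0.2307 + 0.585i)|1⟩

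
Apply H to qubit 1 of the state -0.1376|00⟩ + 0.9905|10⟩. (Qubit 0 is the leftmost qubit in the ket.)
-0.0973|00⟩ - 0.0973|01⟩ + 0.7004|10⟩ + 0.7004|11⟩

H on qubit 1 mixes each pair of kets that differ only in qubit 1: amplitudes (a, b) of (|…0…⟩, |…1…⟩) become ((a + b)/√2, (a − b)/√2). Kets absent from the input have amplitude 0.
(|00⟩, |01⟩): (a, b) = (-0.1376, 0) → (-0.0973, -0.0973)
(|10⟩, |11⟩): (a, b) = (0.9905, 0) → (0.7004, 0.7004)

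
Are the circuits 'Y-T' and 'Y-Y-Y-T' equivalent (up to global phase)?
Yes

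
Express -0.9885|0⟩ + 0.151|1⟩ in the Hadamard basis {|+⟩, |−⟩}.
-0.5922|+⟩ - 0.8057|−⟩

With |ψ⟩ = α|0⟩ + β|1⟩, the Hadamard-basis coefficients are ⟨+|ψ⟩ = (α + β)/√2 and ⟨−|ψ⟩ = (α − β)/√2.
Here α = -0.9885, β = 0.151: (α + β)/√2 = -0.5922, (α − β)/√2 = -0.8057.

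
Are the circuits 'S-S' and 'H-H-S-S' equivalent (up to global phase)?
Yes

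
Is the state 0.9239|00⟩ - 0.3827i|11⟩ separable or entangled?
Entangled

Writing the state as a|00⟩ + b|01⟩ + c|10⟩ + d|11⟩, it is a product state iff ad − bc = 0.
Here (a, b, c, d) = (0.9239, 0, 0, -0.3827i): ad − bc = (0.9239)(-0.3827i) − (0)(0) = -0.3536i ≠ 0, so the state is entangled.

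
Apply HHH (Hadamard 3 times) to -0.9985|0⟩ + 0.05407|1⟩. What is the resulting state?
-0.6678|0⟩ - 0.7443|1⟩

H² = I, so H^3 = H: a single Hadamard. With (a, b) = (-0.9985, 0.05407), H gives ((a + b)/√2, (a − b)/√2) = (-0.6678, -0.7443).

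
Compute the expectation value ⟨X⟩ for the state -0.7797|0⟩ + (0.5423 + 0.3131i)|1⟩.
-0.8457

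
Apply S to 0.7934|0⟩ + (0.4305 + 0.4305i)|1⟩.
0.7934|0⟩ + (-0.4305 + 0.4305i)|1⟩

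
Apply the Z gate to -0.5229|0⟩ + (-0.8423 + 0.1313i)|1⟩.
-0.5229|0⟩ + (0.8423 - 0.1313i)|1⟩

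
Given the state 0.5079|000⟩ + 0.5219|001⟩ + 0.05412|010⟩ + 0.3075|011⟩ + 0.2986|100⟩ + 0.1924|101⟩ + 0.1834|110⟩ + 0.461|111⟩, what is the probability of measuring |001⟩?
0.2724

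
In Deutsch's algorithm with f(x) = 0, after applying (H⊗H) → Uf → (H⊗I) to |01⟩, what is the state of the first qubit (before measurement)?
|0⟩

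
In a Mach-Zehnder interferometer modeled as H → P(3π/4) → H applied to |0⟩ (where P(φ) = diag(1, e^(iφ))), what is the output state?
(0.1464 + (1/√8)i)|0⟩ + (0.8536 - (1/√8)i)|1⟩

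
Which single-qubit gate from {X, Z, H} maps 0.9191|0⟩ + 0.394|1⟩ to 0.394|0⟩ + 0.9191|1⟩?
X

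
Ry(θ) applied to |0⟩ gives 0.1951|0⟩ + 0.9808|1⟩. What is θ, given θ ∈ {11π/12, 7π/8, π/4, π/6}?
7π/8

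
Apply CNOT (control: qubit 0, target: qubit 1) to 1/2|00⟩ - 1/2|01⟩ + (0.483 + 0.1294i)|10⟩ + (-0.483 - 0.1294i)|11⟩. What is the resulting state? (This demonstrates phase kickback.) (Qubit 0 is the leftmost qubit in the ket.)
1/2|00⟩ - 1/2|01⟩ + (-0.483 - 0.1294i)|10⟩ + (0.483 + 0.1294i)|11⟩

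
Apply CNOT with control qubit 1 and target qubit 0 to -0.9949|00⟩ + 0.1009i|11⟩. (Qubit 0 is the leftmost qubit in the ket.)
-0.9949|00⟩ + 0.1009i|01⟩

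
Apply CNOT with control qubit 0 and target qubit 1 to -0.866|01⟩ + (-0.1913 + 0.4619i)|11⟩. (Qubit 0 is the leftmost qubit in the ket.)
-0.866|01⟩ + (-0.1913 + 0.4619i)|10⟩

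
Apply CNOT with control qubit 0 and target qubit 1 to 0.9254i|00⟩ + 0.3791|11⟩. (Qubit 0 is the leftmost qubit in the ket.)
0.9254i|00⟩ + 0.3791|10⟩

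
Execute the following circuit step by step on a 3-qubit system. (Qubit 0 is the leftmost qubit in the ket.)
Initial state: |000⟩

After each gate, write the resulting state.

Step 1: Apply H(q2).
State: 1/√2|000⟩ + 1/√2|001⟩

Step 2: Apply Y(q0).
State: (1/√2)i|100⟩ + (1/√2)i|101⟩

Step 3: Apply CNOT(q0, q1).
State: (1/√2)i|110⟩ + (1/√2)i|111⟩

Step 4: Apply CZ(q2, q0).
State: (1/√2)i|110⟩ - (1/√2)i|111⟩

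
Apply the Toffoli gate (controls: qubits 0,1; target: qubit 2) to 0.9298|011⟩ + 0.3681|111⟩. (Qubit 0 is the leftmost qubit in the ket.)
0.9298|011⟩ + 0.3681|110⟩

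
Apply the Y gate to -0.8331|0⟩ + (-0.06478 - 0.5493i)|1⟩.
(-0.5493 + 0.06478i)|0⟩ - 0.8331i|1⟩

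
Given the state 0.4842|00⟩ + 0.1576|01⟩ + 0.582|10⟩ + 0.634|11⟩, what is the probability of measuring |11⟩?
0.402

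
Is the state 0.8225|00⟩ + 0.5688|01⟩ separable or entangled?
Separable

Writing the state as a|00⟩ + b|01⟩ + c|10⟩ + d|11⟩, it is a product state iff ad − bc = 0.
Here (a, b, c, d) = (0.8225, 0.5688, 0, 0): ad − bc = (0.8225)(0) − (0.5688)(0) = 0, so the state is separable.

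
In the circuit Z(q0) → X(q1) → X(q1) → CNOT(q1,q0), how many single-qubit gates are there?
3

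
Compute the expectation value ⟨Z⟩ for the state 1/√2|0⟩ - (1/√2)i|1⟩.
0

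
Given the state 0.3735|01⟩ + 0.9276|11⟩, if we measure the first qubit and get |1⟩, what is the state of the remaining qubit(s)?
|1⟩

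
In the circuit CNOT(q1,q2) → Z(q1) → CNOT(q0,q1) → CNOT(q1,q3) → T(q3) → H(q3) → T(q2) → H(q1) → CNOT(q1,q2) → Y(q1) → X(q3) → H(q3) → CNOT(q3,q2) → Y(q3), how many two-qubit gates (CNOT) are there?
5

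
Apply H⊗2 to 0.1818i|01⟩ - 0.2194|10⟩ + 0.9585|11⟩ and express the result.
(0.3696 + 0.0909i)|00⟩ + (-0.589 - 0.0909i)|01⟩ + (-0.3696 + 0.0909i)|10⟩ + (0.589 - 0.0909i)|11⟩

H⊗2 gives amp(|y⟩) = (1/2) Σ_x (−1)^(x·y) amp(|x⟩), where x·y is the number of positions in which both x and y have a 1.
|00⟩: (0.1818i - 0.2194 + 0.9585)/2 = (0.3696 + 0.0909i)
|01⟩: (-0.1818i - 0.2194 - 0.9585)/2 = (-0.589 - 0.0909i)
|10⟩: (0.1818i + 0.2194 - 0.9585)/2 = (-0.3696 + 0.0909i)
|11⟩: (-0.1818i + 0.2194 + 0.9585)/2 = (0.589 - 0.0909i)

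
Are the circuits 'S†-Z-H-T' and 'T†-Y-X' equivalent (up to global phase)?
No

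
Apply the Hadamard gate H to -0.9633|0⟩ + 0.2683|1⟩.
-0.4914|0⟩ - 0.8709|1⟩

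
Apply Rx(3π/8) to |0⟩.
0.8315|0⟩ - 0.5556i|1⟩

Rx(3π/8) = [[cos(θ/2), −i·sin(θ/2)], [−i·sin(θ/2), cos(θ/2)]]; θ = 3π/8, cos(θ/2) ≈ 0.83147, sin(θ/2) ≈ 0.55557.
With a = amp(|0⟩) = 1 and b = amp(|1⟩) = 0:
new amp(|0⟩) = (0.83147)·a + (-0.55557i)·b = 0.8315
new amp(|1⟩) = (-0.55557i)·a + (0.83147)·b = -0.5556i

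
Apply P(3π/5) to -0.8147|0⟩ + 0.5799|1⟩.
-0.8147|0⟩ + (-0.1792 + 0.5515i)|1⟩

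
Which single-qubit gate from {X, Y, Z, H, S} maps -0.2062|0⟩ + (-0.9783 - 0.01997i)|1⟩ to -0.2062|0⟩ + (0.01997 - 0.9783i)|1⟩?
S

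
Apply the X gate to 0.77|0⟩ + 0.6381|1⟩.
0.6381|0⟩ + 0.77|1⟩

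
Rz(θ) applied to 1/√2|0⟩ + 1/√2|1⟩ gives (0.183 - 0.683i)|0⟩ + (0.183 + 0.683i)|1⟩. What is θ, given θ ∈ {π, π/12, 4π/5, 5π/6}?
5π/6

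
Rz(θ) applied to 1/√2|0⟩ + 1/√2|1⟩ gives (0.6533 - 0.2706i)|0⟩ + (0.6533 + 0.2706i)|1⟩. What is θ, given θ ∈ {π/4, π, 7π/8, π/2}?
π/4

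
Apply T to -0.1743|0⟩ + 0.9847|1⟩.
-0.1743|0⟩ + (0.6963 + 0.6963i)|1⟩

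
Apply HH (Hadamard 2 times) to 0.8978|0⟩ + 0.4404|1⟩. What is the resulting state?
0.8978|0⟩ + 0.4404|1⟩

H² = I, so an even number of Hadamards cancels: H^2 = I and the state is unchanged.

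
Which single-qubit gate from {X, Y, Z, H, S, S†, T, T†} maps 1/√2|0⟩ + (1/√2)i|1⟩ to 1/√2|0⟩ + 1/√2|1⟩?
S†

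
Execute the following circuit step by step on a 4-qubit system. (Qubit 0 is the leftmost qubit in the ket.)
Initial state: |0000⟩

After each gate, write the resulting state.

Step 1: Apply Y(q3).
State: i|0001⟩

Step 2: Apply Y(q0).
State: -|1001⟩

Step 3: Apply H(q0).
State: -1/√2|0001⟩ + 1/√2|1001⟩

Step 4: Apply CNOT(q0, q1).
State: -1/√2|0001⟩ + 1/√2|1101⟩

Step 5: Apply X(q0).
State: 1/√2|0101⟩ - 1/√2|1001⟩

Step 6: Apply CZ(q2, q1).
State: 1/√2|0101⟩ - 1/√2|1001⟩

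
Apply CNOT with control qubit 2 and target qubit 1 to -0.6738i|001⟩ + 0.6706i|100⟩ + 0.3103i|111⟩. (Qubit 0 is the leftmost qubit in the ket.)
-0.6738i|011⟩ + 0.6706i|100⟩ + 0.3103i|101⟩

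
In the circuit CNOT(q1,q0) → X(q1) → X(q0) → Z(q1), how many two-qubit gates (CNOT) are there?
1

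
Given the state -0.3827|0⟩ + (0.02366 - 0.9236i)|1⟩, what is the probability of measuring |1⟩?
0.8536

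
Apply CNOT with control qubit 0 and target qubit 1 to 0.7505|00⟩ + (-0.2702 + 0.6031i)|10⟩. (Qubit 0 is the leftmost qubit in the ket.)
0.7505|00⟩ + (-0.2702 + 0.6031i)|11⟩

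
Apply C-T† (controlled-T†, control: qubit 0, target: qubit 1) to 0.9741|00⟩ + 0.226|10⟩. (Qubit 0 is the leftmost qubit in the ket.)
0.9741|00⟩ + 0.226|10⟩

C-T† leaves the control-|0⟩ kets |00⟩, |01⟩ unchanged and applies T† to qubit 1 on the control-|1⟩ pair (|10⟩, |11⟩).
T† = [[1, 0], [0, (1/√2 - (1/√2)i)]].
With a = amp(|10⟩) = 0.226 and b = amp(|11⟩) = 0:
new amp(|10⟩) = (1)·a = 0.226
new amp(|11⟩) = (1/√2 - (1/√2)i)·b = 0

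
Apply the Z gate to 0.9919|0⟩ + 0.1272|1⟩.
0.9919|0⟩ - 0.1272|1⟩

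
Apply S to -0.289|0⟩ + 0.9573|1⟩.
-0.289|0⟩ + 0.9573i|1⟩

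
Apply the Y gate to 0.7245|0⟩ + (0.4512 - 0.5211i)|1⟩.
(-0.5211 - 0.4512i)|0⟩ + 0.7245i|1⟩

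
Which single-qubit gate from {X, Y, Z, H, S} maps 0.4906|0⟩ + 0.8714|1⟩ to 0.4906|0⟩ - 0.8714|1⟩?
Z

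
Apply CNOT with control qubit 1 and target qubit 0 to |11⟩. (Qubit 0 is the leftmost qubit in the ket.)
|01⟩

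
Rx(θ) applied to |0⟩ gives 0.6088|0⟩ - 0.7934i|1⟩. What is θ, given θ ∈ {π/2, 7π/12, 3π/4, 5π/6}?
7π/12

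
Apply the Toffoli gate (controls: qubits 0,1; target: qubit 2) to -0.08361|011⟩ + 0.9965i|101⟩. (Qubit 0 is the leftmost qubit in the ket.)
-0.08361|011⟩ + 0.9965i|101⟩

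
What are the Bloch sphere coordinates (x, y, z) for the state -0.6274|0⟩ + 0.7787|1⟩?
(-0.9771, 0, -0.2127)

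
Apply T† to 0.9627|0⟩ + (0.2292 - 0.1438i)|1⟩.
0.9627|0⟩ + (0.06039 - 0.2638i)|1⟩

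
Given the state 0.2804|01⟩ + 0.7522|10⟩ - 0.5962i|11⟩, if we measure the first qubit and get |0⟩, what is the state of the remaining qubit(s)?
|1⟩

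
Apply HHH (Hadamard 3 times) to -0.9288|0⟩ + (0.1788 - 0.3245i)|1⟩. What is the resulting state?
(-0.5303 - 0.2295i)|0⟩ + (-0.7832 + 0.2295i)|1⟩

H² = I, so H^3 = H: a single Hadamard. With (a, b) = (-0.9288, (0.1788 - 0.3245i)), H gives ((a + b)/√2, (a − b)/√2) = ((-0.5303 - 0.2295i), (-0.7832 + 0.2295i)).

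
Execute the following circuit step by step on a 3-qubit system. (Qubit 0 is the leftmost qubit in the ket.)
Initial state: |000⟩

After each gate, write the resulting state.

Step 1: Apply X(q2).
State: |001⟩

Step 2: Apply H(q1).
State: 1/√2|001⟩ + 1/√2|011⟩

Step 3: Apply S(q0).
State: 1/√2|001⟩ + 1/√2|011⟩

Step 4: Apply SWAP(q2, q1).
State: 1/√2|010⟩ + 1/√2|011⟩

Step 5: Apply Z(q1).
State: -1/√2|010⟩ - 1/√2|011⟩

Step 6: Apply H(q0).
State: -1/2|010⟩ - 1/2|011⟩ - 1/2|110⟩ - 1/2|111⟩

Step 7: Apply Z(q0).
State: -1/2|010⟩ - 1/2|011⟩ + 1/2|110⟩ + 1/2|111⟩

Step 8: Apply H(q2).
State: -1/√2|010⟩ + 1/√2|110⟩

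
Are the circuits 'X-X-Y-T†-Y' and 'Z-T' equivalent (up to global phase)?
No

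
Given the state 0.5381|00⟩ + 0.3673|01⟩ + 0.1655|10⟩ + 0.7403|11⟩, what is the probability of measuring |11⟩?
0.548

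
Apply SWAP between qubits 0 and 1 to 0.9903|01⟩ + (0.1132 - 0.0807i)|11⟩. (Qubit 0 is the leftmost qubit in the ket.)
0.9903|10⟩ + (0.1132 - 0.0807i)|11⟩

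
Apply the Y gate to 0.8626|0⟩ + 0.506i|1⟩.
0.506|0⟩ + 0.8626i|1⟩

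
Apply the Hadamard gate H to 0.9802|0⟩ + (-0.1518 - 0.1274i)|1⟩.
(0.5858 - 0.09009i)|0⟩ + (0.8004 + 0.09009i)|1⟩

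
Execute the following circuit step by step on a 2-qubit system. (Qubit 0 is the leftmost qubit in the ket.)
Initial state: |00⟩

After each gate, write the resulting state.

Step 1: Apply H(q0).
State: 1/√2|00⟩ + 1/√2|10⟩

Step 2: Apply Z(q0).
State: 1/√2|00⟩ - 1/√2|10⟩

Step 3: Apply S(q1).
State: 1/√2|00⟩ - 1/√2|10⟩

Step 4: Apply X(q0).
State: -1/√2|00⟩ + 1/√2|10⟩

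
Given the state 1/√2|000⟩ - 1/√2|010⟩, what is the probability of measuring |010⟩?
1/2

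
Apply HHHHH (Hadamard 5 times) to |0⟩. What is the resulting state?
1/√2|0⟩ + 1/√2|1⟩

H² = I, so H^5 = H: a single Hadamard. With (a, b) = (1, 0), H gives ((a + b)/√2, (a − b)/√2) = (1/√2, 1/√2).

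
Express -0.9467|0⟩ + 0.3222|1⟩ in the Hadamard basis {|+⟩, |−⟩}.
-0.4416|+⟩ - 0.8972|−⟩

With |ψ⟩ = α|0⟩ + β|1⟩, the Hadamard-basis coefficients are ⟨+|ψ⟩ = (α + β)/√2 and ⟨−|ψ⟩ = (α − β)/√2.
Here α = -0.9467, β = 0.3222: (α + β)/√2 = -0.4416, (α − β)/√2 = -0.8972.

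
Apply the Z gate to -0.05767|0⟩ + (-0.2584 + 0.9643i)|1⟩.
-0.05767|0⟩ + (0.2584 - 0.9643i)|1⟩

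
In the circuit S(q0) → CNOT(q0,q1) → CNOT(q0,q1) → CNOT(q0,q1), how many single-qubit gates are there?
1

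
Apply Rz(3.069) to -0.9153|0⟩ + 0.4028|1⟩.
(-0.03321 + 0.9147i)|0⟩ + (0.01462 + 0.4025i)|1⟩

Rz(3.069) = [[e^(−iθ/2), 0], [0, e^(iθ/2)]] with e^(±iθ/2) = cos(θ/2) ± i·sin(θ/2); θ = 3.069, cos(θ/2) ≈ 0.0362884, sin(θ/2) ≈ 0.999341.
With a = amp(|0⟩) = -0.9153 and b = amp(|1⟩) = 0.4028:
new amp(|0⟩) = (0.0362884 - 0.999341i)·a = (-0.03321 + 0.9147i)
new amp(|1⟩) = (0.0362884 + 0.999341i)·b = (0.01462 + 0.4025i)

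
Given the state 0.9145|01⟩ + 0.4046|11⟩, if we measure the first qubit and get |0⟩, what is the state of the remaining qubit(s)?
|1⟩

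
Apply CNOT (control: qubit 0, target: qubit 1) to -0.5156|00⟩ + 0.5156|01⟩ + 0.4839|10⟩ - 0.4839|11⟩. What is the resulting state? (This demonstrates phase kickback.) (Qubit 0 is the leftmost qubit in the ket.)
-0.5156|00⟩ + 0.5156|01⟩ - 0.4839|10⟩ + 0.4839|11⟩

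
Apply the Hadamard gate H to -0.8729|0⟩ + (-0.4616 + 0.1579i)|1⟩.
(-0.9436 + 0.1117i)|0⟩ + (-0.2908 - 0.1117i)|1⟩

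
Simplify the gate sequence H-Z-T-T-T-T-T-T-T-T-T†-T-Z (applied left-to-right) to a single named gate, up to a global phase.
H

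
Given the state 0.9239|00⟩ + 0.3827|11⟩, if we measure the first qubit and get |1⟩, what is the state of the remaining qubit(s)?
|1⟩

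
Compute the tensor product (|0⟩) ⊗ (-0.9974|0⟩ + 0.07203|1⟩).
-0.9974|00⟩ + 0.07203|01⟩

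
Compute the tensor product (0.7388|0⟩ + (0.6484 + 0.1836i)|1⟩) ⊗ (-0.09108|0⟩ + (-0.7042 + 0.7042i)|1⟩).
-0.06729|00⟩ + (-0.5203 + 0.5203i)|01⟩ + (-0.05906 - 0.01672i)|10⟩ + (-0.5859 + 0.3273i)|11⟩

amp(|b₁b₂…⟩) = product of the factor amplitudes for bits b₁, b₂, …; only kets whose every factor amplitude is nonzero survive.
|00⟩: (0.7388)(-0.09108) = -0.06729
|01⟩: (0.7388)(-0.7042 + 0.7042i) = (-0.5203 + 0.5203i)
|10⟩: (0.6484 + 0.1836i)(-0.09108) = (-0.05906 - 0.01672i)
|11⟩: (0.6484 + 0.1836i)(-0.7042 + 0.7042i) = (-0.5859 + 0.3273i)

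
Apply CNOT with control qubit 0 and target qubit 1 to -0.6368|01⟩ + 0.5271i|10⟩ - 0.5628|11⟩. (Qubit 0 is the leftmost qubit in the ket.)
-0.6368|01⟩ - 0.5628|10⟩ + 0.5271i|11⟩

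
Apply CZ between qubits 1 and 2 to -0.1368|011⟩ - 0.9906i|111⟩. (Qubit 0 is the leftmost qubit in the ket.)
0.1368|011⟩ + 0.9906i|111⟩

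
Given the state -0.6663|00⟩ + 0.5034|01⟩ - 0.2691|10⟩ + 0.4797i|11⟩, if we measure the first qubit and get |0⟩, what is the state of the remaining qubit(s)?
-0.7979|0⟩ + 0.6028|1⟩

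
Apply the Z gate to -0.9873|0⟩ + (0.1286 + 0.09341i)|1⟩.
-0.9873|0⟩ + (-0.1286 - 0.09341i)|1⟩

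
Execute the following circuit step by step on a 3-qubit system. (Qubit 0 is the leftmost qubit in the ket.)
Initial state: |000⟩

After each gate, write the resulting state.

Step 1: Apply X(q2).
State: |001⟩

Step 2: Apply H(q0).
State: 1/√2|001⟩ + 1/√2|101⟩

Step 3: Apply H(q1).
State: 1/2|001⟩ + 1/2|011⟩ + 1/2|101⟩ + 1/2|111⟩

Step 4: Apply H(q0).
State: 1/√2|001⟩ + 1/√2|011⟩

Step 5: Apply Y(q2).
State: -(1/√2)i|000⟩ - (1/√2)i|010⟩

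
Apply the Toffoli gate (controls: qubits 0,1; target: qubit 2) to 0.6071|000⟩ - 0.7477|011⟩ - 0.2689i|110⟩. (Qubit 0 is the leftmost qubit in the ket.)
0.6071|000⟩ - 0.7477|011⟩ - 0.2689i|111⟩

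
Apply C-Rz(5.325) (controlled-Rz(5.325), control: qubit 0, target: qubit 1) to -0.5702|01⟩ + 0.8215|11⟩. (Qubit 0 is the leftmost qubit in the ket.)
-0.5702|01⟩ + (-0.729 + 0.3787i)|11⟩

C-Rz(5.325) leaves the control-|0⟩ kets |00⟩, |01⟩ unchanged and applies Rz(5.325) to qubit 1 on the control-|1⟩ pair (|10⟩, |11⟩).
Rz(5.325) = [[e^(−iθ/2), 0], [0, e^(iθ/2)]] with e^(±iθ/2) = cos(θ/2) ± i·sin(θ/2); θ = 5.325, cos(θ/2) ≈ -0.887414, sin(θ/2) ≈ 0.460974.
With a = amp(|10⟩) = 0 and b = amp(|11⟩) = 0.8215:
new amp(|10⟩) = (-0.887414 - 0.460974i)·a = 0
new amp(|11⟩) = (-0.887414 + 0.460974i)·b = (-0.729 + 0.3787i)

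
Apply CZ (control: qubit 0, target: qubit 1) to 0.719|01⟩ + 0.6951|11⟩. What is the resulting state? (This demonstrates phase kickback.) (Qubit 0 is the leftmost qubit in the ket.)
0.719|01⟩ - 0.6951|11⟩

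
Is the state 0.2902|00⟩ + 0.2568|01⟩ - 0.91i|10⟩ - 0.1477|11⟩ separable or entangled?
Entangled

Writing the state as a|00⟩ + b|01⟩ + c|10⟩ + d|11⟩, it is a product state iff ad − bc = 0.
Here (a, b, c, d) = (0.2902, 0.2568, -0.91i, -0.1477): ad − bc = (0.2902)(-0.1477) − (0.2568)(-0.91i) = (-0.04286 + 0.2337i) ≠ 0, so the state is entangled.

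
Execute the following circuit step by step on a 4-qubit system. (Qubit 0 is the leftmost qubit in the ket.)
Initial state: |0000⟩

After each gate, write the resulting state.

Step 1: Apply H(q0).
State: 1/√2|0000⟩ + 1/√2|1000⟩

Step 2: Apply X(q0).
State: 1/√2|0000⟩ + 1/√2|1000⟩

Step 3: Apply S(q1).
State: 1/√2|0000⟩ + 1/√2|1000⟩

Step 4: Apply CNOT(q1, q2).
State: 1/√2|0000⟩ + 1/√2|1000⟩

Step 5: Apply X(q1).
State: 1/√2|0100⟩ + 1/√2|1100⟩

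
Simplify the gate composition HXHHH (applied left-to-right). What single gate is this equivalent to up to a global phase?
Z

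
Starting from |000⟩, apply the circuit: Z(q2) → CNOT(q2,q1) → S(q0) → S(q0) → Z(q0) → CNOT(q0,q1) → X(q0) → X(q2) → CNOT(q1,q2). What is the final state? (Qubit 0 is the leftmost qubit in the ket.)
|101⟩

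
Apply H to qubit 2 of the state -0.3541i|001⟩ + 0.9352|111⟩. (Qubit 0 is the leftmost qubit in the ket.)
-0.2504i|000⟩ + 0.2504i|001⟩ + 0.6613|110⟩ - 0.6613|111⟩

H on qubit 2 mixes each pair of kets that differ only in qubit 2: amplitudes (a, b) of (|…0…⟩, |…1…⟩) become ((a + b)/√2, (a − b)/√2). Kets absent from the input have amplitude 0.
(|000⟩, |001⟩): (a, b) = (0, -0.3541i) → (-0.2504i, 0.2504i)
(|110⟩, |111⟩): (a, b) = (0, 0.9352) → (0.6613, -0.6613)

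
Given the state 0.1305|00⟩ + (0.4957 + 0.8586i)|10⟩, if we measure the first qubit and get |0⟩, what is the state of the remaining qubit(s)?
|0⟩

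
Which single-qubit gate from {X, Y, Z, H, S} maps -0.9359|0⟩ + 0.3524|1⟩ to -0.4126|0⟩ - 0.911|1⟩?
H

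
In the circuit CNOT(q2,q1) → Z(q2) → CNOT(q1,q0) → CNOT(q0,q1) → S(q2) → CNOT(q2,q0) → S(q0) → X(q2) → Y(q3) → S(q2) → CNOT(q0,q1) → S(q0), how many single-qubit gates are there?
7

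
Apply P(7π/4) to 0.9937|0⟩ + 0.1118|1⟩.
0.9937|0⟩ + (0.07905 - 0.07905i)|1⟩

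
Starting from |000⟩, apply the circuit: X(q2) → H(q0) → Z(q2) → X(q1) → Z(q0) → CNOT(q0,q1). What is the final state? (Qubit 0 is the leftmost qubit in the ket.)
-1/√2|011⟩ + 1/√2|101⟩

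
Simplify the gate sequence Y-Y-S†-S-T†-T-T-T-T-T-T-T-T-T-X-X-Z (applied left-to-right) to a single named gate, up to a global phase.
Z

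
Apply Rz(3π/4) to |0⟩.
(0.3827 - 0.9239i)|0⟩

Rz(3π/4) = [[e^(−iθ/2), 0], [0, e^(iθ/2)]] with e^(±iθ/2) = cos(θ/2) ± i·sin(θ/2); θ = 3π/4, cos(θ/2) ≈ 0.382683, sin(θ/2) ≈ 0.92388.
With a = amp(|0⟩) = 1 and b = amp(|1⟩) = 0:
new amp(|0⟩) = (0.382683 - 0.92388i)·a = (0.3827 - 0.9239i)
new amp(|1⟩) = (0.382683 + 0.92388i)·b = 0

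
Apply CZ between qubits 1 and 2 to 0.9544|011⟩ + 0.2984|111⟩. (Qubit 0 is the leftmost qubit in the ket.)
-0.9544|011⟩ - 0.2984|111⟩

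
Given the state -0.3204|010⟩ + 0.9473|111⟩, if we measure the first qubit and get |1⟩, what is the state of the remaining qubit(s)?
|11⟩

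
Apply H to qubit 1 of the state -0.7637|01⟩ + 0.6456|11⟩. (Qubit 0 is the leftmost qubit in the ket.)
-0.54|00⟩ + 0.54|01⟩ + 0.4565|10⟩ - 0.4565|11⟩

H on qubit 1 mixes each pair of kets that differ only in qubit 1: amplitudes (a, b) of (|…0…⟩, |…1…⟩) become ((a + b)/√2, (a − b)/√2). Kets absent from the input have amplitude 0.
(|00⟩, |01⟩): (a, b) = (0, -0.7637) → (-0.54, 0.54)
(|10⟩, |11⟩): (a, b) = (0, 0.6456) → (0.4565, -0.4565)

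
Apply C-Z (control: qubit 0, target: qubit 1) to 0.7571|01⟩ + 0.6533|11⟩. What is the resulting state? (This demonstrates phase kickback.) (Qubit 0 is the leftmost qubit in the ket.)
0.7571|01⟩ - 0.6533|11⟩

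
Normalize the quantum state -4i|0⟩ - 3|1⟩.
-0.8i|0⟩ - 0.6|1⟩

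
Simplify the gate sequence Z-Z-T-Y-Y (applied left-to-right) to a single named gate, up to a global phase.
T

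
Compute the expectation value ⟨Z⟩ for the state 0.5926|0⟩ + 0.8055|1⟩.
-0.2977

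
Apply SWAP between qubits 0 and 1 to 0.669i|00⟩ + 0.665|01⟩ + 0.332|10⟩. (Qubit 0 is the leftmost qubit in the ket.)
0.669i|00⟩ + 0.332|01⟩ + 0.665|10⟩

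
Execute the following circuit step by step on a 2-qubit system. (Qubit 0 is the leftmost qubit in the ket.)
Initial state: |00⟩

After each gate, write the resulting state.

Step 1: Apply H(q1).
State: 1/√2|00⟩ + 1/√2|01⟩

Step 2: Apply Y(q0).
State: (1/√2)i|10⟩ + (1/√2)i|11⟩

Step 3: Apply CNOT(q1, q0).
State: (1/√2)i|01⟩ + (1/√2)i|10⟩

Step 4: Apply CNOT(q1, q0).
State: (1/√2)i|10⟩ + (1/√2)i|11⟩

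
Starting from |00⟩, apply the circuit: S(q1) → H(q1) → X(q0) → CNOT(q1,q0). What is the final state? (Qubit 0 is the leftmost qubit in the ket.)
1/√2|01⟩ + 1/√2|10⟩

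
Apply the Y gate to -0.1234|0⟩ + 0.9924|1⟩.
-0.9924i|0⟩ - 0.1234i|1⟩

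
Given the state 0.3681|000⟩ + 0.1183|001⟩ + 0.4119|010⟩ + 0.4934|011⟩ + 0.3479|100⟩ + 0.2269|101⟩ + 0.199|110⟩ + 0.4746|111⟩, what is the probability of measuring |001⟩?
0.01399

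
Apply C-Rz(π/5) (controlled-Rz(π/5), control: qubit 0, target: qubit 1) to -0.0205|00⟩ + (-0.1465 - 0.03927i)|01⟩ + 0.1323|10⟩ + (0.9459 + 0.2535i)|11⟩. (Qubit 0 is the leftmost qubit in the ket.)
-0.0205|00⟩ + (-0.1465 - 0.03927i)|01⟩ + (0.1258 - 0.04088i)|10⟩ + (0.8213 + 0.5334i)|11⟩

C-Rz(π/5) leaves the control-|0⟩ kets |00⟩, |01⟩ unchanged and applies Rz(π/5) to qubit 1 on the control-|1⟩ pair (|10⟩, |11⟩).
Rz(π/5) = [[e^(−iθ/2), 0], [0, e^(iθ/2)]] with e^(±iθ/2) = cos(θ/2) ± i·sin(θ/2); θ = π/5, cos(θ/2) ≈ 0.951057, sin(θ/2) ≈ 0.309017.
With a = amp(|10⟩) = 0.1323 and b = amp(|11⟩) = (0.9459 + 0.2535i):
new amp(|10⟩) = (0.951057 - 0.309017i)·a = (0.1258 - 0.04088i)
new amp(|11⟩) = (0.951057 + 0.309017i)·b = (0.8213 + 0.5334i)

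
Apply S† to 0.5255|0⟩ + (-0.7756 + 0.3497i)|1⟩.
0.5255|0⟩ + (0.3497 + 0.7756i)|1⟩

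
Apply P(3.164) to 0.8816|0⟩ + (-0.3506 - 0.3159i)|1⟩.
0.8816|0⟩ + (0.3434 + 0.3237i)|1⟩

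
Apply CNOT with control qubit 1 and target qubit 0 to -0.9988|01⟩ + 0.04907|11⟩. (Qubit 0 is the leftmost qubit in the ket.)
0.04907|01⟩ - 0.9988|11⟩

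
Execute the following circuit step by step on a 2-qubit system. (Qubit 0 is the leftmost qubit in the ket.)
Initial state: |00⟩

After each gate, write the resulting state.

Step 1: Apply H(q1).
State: 1/√2|00⟩ + 1/√2|01⟩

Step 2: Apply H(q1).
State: |00⟩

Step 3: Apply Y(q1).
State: i|01⟩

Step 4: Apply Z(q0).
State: i|01⟩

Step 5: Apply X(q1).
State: i|00⟩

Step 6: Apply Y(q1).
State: -|01⟩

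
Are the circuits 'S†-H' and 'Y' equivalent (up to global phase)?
No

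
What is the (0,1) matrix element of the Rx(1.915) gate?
-0.8178i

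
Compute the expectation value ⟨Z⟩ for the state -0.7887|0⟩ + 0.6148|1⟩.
0.2441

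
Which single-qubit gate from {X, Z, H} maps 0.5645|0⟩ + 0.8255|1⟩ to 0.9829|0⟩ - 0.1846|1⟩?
H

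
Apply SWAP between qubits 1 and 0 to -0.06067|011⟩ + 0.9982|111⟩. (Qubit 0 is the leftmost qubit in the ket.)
-0.06067|101⟩ + 0.9982|111⟩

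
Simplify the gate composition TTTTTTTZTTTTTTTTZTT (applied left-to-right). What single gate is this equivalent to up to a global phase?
T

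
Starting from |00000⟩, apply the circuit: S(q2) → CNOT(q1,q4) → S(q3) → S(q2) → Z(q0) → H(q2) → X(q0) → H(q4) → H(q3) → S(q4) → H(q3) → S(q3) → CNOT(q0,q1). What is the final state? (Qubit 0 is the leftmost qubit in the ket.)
1/2|11000⟩ + (1/2)i|11001⟩ + 1/2|11100⟩ + (1/2)i|11101⟩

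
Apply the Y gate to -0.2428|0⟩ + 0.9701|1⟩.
-0.9701i|0⟩ - 0.2428i|1⟩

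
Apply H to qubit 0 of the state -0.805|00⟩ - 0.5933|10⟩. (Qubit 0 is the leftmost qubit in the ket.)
-0.9887|00⟩ - 0.1497|10⟩

H on qubit 0 mixes each pair of kets that differ only in qubit 0: amplitudes (a, b) of (|…0…⟩, |…1…⟩) become ((a + b)/√2, (a − b)/√2). Kets absent from the input have amplitude 0.
(|00⟩, |10⟩): (a, b) = (-0.805, -0.5933) → (-0.9887, -0.1497)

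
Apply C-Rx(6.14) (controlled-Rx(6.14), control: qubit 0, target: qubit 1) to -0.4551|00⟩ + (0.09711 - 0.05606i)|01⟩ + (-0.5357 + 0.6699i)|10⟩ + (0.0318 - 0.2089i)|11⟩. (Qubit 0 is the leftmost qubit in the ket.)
-0.4551|00⟩ + (0.09711 - 0.05606i)|01⟩ + (0.5194 - 0.6705i)|10⟩ + (0.0162 + 0.2467i)|11⟩

C-Rx(6.14) leaves the control-|0⟩ kets |00⟩, |01⟩ unchanged and applies Rx(6.14) to qubit 1 on the control-|1⟩ pair (|10⟩, |11⟩).
Rx(6.14) = [[cos(θ/2), −i·sin(θ/2)], [−i·sin(θ/2), cos(θ/2)]]; θ = 6.14, cos(θ/2) ≈ -0.997438, sin(θ/2) ≈ 0.0715315.
With a = amp(|10⟩) = (-0.5357 + 0.6699i) and b = amp(|11⟩) = (0.0318 - 0.2089i):
new amp(|10⟩) = (-0.997438)·a + (-0.0715315i)·b = (0.5194 - 0.6705i)
new amp(|11⟩) = (-0.0715315i)·a + (-0.997438)·b = (0.0162 + 0.2467i)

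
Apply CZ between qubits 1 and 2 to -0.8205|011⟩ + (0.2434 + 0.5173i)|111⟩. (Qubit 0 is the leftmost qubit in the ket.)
0.8205|011⟩ + (-0.2434 - 0.5173i)|111⟩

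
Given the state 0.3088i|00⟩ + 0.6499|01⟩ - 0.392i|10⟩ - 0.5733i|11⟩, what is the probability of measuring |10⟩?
0.1537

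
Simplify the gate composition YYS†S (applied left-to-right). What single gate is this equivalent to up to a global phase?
I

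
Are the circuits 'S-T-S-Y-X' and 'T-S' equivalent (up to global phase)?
No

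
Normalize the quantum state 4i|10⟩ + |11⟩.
0.9701i|10⟩ + 0.2425|11⟩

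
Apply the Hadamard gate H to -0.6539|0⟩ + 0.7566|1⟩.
0.07262|0⟩ - 0.9974|1⟩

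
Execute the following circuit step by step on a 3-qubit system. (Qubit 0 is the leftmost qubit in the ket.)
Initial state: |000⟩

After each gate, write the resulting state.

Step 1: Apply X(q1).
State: |010⟩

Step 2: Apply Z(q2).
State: |010⟩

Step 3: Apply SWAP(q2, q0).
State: |010⟩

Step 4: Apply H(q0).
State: 1/√2|010⟩ + 1/√2|110⟩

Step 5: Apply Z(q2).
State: 1/√2|010⟩ + 1/√2|110⟩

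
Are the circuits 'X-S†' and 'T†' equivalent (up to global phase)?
No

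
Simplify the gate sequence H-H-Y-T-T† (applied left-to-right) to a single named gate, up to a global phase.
Y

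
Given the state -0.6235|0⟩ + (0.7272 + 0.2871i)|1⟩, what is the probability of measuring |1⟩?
0.6112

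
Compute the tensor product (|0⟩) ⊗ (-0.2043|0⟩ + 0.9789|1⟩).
-0.2043|00⟩ + 0.9789|01⟩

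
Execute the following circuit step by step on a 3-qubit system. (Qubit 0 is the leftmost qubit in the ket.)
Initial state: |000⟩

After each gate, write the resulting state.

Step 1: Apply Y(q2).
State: i|001⟩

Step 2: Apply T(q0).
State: i|001⟩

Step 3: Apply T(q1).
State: i|001⟩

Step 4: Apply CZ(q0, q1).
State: i|001⟩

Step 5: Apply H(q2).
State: (1/√2)i|000⟩ - (1/√2)i|001⟩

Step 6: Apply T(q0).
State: (1/√2)i|000⟩ - (1/√2)i|001⟩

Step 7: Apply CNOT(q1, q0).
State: (1/√2)i|000⟩ - (1/√2)i|001⟩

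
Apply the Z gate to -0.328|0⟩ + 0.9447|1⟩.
-0.328|0⟩ - 0.9447|1⟩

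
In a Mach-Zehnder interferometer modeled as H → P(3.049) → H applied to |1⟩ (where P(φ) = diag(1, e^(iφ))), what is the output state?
(0.9979 - 0.04623i)|0⟩ + (0.002142 + 0.04623i)|1⟩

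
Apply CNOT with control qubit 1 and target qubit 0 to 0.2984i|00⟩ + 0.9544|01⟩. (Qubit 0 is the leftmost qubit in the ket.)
0.2984i|00⟩ + 0.9544|11⟩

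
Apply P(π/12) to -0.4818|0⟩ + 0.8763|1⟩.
-0.4818|0⟩ + (0.8464 + 0.2268i)|1⟩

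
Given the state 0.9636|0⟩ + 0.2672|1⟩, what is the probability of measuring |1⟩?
0.0714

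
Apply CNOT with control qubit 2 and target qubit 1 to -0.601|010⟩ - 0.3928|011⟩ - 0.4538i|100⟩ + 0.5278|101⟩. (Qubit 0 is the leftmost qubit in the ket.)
-0.3928|001⟩ - 0.601|010⟩ - 0.4538i|100⟩ + 0.5278|111⟩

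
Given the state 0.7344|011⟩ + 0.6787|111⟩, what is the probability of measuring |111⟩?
0.4606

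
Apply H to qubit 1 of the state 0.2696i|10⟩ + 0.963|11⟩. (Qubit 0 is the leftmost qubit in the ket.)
(0.6809 + 0.1906i)|10⟩ + (-0.6809 + 0.1906i)|11⟩

H on qubit 1 mixes each pair of kets that differ only in qubit 1: amplitudes (a, b) of (|…0…⟩, |…1…⟩) become ((a + b)/√2, (a − b)/√2). Kets absent from the input have amplitude 0.
(|10⟩, |11⟩): (a, b) = (0.2696i, 0.963) → ((0.6809 + 0.1906i), (-0.6809 + 0.1906i))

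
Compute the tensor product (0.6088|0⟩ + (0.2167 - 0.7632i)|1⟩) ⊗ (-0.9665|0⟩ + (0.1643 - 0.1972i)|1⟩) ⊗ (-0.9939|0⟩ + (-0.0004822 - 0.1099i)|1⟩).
0.5848|000⟩ + (0.0002837 + 0.06467i)|001⟩ + (-0.09942 + 0.1193i)|010⟩ + (-0.01324 - 0.01093i)|011⟩ + (0.2082 - 0.7331i)|100⟩ + (0.08117 + 0.02266i)|101⟩ + (0.1142 + 0.1671i)|110⟩ + (-0.01842 + 0.01271i)|111⟩

amp(|b₁b₂…⟩) = product of the factor amplitudes for bits b₁, b₂, …; only kets whose every factor amplitude is nonzero survive.
|000⟩: (0.6088)(-0.9665)(-0.9939) = 0.5848
|001⟩: (0.6088)(-0.9665)(-0.0004822 - 0.1099i) = (0.0002837 + 0.06467i)
|010⟩: (0.6088)(0.1643 - 0.1972i)(-0.9939) = (-0.09942 + 0.1193i)
|011⟩: (0.6088)(0.1643 - 0.1972i)(-0.0004822 - 0.1099i) = (-0.01324 - 0.01093i)
|100⟩: (0.2167 - 0.7632i)(-0.9665)(-0.9939) = (0.2082 - 0.7331i)
|101⟩: (0.2167 - 0.7632i)(-0.9665)(-0.0004822 - 0.1099i) = (0.08117 + 0.02266i)
|110⟩: (0.2167 - 0.7632i)(0.1643 - 0.1972i)(-0.9939) = (0.1142 + 0.1671i)
|111⟩: (0.2167 - 0.7632i)(0.1643 - 0.1972i)(-0.0004822 - 0.1099i) = (-0.01842 + 0.01271i)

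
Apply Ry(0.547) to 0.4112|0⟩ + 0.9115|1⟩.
0.1497|0⟩ + 0.9887|1⟩

Ry(0.547) = [[cos(θ/2), −sin(θ/2)], [sin(θ/2), cos(θ/2)]]; θ = 0.547, cos(θ/2) ≈ 0.962831, sin(θ/2) ≈ 0.270103.
With a = amp(|0⟩) = 0.4112 and b = amp(|1⟩) = 0.9115:
new amp(|0⟩) = (0.962831)·a + (-0.270103)·b = 0.1497
new amp(|1⟩) = (0.270103)·a + (0.962831)·b = 0.9887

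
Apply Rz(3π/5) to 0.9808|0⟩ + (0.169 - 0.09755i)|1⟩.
(0.5765 - 0.7935i)|0⟩ + (0.1783 + 0.07939i)|1⟩

Rz(3π/5) = [[e^(−iθ/2), 0], [0, e^(iθ/2)]] with e^(±iθ/2) = cos(θ/2) ± i·sin(θ/2); θ = 3π/5, cos(θ/2) ≈ 0.587785, sin(θ/2) ≈ 0.809017.
With a = amp(|0⟩) = 0.9808 and b = amp(|1⟩) = (0.169 - 0.09755i):
new amp(|0⟩) = (0.587785 - 0.809017i)·a = (0.5765 - 0.7935i)
new amp(|1⟩) = (0.587785 + 0.809017i)·b = (0.1783 + 0.07939i)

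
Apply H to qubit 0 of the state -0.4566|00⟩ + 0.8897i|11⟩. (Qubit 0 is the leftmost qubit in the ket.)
-0.3229|00⟩ + 0.6291i|01⟩ - 0.3229|10⟩ - 0.6291i|11⟩

H on qubit 0 mixes each pair of kets that differ only in qubit 0: amplitudes (a, b) of (|…0…⟩, |…1…⟩) become ((a + b)/√2, (a − b)/√2). Kets absent from the input have amplitude 0.
(|00⟩, |10⟩): (a, b) = (-0.4566, 0) → (-0.3229, -0.3229)
(|01⟩, |11⟩): (a, b) = (0, 0.8897i) → (0.6291i, -0.6291i)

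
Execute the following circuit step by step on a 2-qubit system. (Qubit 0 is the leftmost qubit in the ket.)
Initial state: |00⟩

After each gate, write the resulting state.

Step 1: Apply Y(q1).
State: i|01⟩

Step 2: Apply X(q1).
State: i|00⟩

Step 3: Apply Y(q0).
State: -|10⟩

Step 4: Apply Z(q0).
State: |10⟩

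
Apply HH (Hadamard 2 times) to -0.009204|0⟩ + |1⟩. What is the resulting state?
-0.009204|0⟩ + |1⟩

H² = I, so an even number of Hadamards cancels: H^2 = I and the state is unchanged.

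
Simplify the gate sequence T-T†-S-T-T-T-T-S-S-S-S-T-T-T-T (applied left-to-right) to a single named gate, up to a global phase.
S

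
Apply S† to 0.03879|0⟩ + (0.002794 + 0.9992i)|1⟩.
0.03879|0⟩ + (0.9992 - 0.002794i)|1⟩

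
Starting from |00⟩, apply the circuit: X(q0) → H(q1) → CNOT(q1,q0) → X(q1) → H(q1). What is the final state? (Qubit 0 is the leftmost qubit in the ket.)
1/2|00⟩ + 1/2|01⟩ + 1/2|10⟩ - 1/2|11⟩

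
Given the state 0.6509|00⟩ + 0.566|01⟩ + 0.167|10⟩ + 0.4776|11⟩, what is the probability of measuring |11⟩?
0.2281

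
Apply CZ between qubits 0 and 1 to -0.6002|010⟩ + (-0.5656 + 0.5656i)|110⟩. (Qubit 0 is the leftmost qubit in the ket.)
-0.6002|010⟩ + (0.5656 - 0.5656i)|110⟩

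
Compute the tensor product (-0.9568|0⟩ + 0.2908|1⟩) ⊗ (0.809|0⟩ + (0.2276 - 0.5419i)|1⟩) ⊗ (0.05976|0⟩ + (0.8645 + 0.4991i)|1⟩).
-0.04626|000⟩ + (-0.6692 - 0.3863i)|001⟩ + (-0.01301 + 0.03098i)|010⟩ + (-0.447 + 0.3395i)|011⟩ + 0.01406|100⟩ + (0.2034 + 0.1174i)|101⟩ + (0.003955 - 0.009417i)|110⟩ + (0.1359 - 0.1032i)|111⟩

amp(|b₁b₂…⟩) = product of the factor amplitudes for bits b₁, b₂, …; only kets whose every factor amplitude is nonzero survive.
|000⟩: (-0.9568)(0.809)(0.05976) = -0.04626
|001⟩: (-0.9568)(0.809)(0.8645 + 0.4991i) = (-0.6692 - 0.3863i)
|010⟩: (-0.9568)(0.2276 - 0.5419i)(0.05976) = (-0.01301 + 0.03098i)
|011⟩: (-0.9568)(0.2276 - 0.5419i)(0.8645 + 0.4991i) = (-0.447 + 0.3395i)
|100⟩: (0.2908)(0.809)(0.05976) = 0.01406
|101⟩: (0.2908)(0.809)(0.8645 + 0.4991i) = (0.2034 + 0.1174i)
|110⟩: (0.2908)(0.2276 - 0.5419i)(0.05976) = (0.003955 - 0.009417i)
|111⟩: (0.2908)(0.2276 - 0.5419i)(0.8645 + 0.4991i) = (0.1359 - 0.1032i)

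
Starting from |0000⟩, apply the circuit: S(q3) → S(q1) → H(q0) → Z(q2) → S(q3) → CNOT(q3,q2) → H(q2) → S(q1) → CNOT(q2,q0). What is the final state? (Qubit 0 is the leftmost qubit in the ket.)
1/2|0000⟩ + 1/2|0010⟩ + 1/2|1000⟩ + 1/2|1010⟩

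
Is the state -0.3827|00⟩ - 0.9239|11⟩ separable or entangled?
Entangled

Writing the state as a|00⟩ + b|01⟩ + c|10⟩ + d|11⟩, it is a product state iff ad − bc = 0.
Here (a, b, c, d) = (-0.3827, 0, 0, -0.9239): ad − bc = (-0.3827)(-0.9239) − (0)(0) = 0.3536 ≠ 0, so the state is entangled.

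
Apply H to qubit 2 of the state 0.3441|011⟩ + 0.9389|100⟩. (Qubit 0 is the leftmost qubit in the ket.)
0.2433|010⟩ - 0.2433|011⟩ + 0.6639|100⟩ + 0.6639|101⟩

H on qubit 2 mixes each pair of kets that differ only in qubit 2: amplitudes (a, b) of (|…0…⟩, |…1…⟩) become ((a + b)/√2, (a − b)/√2). Kets absent from the input have amplitude 0.
(|010⟩, |011⟩): (a, b) = (0, 0.3441) → (0.2433, -0.2433)
(|100⟩, |101⟩): (a, b) = (0.9389, 0) → (0.6639, 0.6639)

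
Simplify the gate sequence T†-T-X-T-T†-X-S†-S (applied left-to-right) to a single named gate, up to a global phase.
I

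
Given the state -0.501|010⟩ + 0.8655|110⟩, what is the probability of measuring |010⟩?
0.251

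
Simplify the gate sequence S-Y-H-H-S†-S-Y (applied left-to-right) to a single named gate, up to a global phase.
S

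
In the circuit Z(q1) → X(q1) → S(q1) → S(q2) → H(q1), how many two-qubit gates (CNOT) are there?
0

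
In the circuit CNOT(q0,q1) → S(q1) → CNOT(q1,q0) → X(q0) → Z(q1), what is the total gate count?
5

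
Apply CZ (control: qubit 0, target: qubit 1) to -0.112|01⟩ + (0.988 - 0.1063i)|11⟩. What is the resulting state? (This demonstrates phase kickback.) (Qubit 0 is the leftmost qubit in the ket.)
-0.112|01⟩ + (-0.988 + 0.1063i)|11⟩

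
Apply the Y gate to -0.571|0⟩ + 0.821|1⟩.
-0.821i|0⟩ - 0.571i|1⟩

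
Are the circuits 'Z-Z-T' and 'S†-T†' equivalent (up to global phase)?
No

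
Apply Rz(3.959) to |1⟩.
(-0.3974 + 0.9176i)|1⟩

Rz(3.959) = [[e^(−iθ/2), 0], [0, e^(iθ/2)]] with e^(±iθ/2) = cos(θ/2) ± i·sin(θ/2); θ = 3.959, cos(θ/2) ≈ -0.39742, sin(θ/2) ≈ 0.917637.
With a = amp(|0⟩) = 0 and b = amp(|1⟩) = 1:
new amp(|0⟩) = (-0.39742 - 0.917637i)·a = 0
new amp(|1⟩) = (-0.39742 + 0.917637i)·b = (-0.3974 + 0.9176i)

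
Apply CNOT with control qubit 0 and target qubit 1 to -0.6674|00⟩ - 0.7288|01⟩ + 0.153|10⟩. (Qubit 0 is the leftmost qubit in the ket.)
-0.6674|00⟩ - 0.7288|01⟩ + 0.153|11⟩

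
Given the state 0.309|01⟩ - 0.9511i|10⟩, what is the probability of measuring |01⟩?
0.09548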